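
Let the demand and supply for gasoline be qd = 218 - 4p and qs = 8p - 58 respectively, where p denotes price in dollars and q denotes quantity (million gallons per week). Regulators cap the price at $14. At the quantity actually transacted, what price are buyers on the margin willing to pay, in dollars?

41

Setting quantity demanded equal to quantity supplied, 218 - 4p = 8p - 58, gives p* = 23 and q* = 126.
Since 14 < 23, the ceiling is binding.
At p = 14: qd = 218 - 4·14 = 162 and qs = 8·14 - 58 = 54.
Only 54 units reach the market. On the demand curve, the marginal buyer's willingness to pay at q = 54 is (218 - 54)/4 = 41.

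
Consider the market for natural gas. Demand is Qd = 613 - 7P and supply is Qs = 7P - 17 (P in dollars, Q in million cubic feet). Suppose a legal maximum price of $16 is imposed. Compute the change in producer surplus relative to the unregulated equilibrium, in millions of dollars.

-5698.5

In a free market, 613 - 7P = 7P - 17 gives the equilibrium P* = 45, Q* = 298.
Because the ceiling (16) lies below the market-clearing price, it is binding.
At P = 16: Qd = 613 - 7·16 = 501 and Qs = 7·16 - 17 = 95.
Producer surplus without the control is ½ · (45 - 17/7) · 298 = 44402/7.
With the ceiling, producers sell 95 units at 16, so PS = ½ · (16 - 17/7) · 95 = 9025/14.
Change in producer surplus = 9025/14 - 44402/7 = -5698.5.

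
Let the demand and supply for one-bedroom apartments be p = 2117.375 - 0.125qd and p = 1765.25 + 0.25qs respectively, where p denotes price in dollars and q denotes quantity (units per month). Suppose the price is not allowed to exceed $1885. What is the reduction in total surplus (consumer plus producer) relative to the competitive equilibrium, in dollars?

39675

Rearranging demand gives qd = 16939 - 8p; rearranging supply gives qs = 4p - 7061. Setting quantity demanded equal to quantity supplied, 16939 - 8p = 4p - 7061, gives p* = 2000 and q* = 939.
Because the ceiling (1885) lies below the market-clearing price, it is binding.
At p = 1885: qd = 16939 - 8·1885 = 1859 and qs = 4·1885 - 7061 = 479.
Quantity traded falls to 479. At q = 479 the demand price is (16939 - 479)/8 = 2057.5 and the supply price is (7061 + 479)/4 = 1885.
Deadweight loss = ½ · (2057.5 - 1885) · (939 - 479) = ½ · 172.5 · 460 = 39675.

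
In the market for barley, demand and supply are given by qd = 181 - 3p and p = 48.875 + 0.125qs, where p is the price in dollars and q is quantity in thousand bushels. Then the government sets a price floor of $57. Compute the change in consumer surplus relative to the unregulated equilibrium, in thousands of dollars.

Rearranging supply gives qs = 8p - 391. In a free market, 181 - 3p = 8p - 391 gives the equilibrium p* = 52, q* = 25.
The floor of 57 is above the equilibrium price 52, so it binds.
At p = 57: qd = 181 - 3·57 = 10 and qs = 8·57 - 391 = 65.
Consumer surplus without the control is ½ · (181/3 - 52) · 25 = 625/6.
With the floor, consumers buy 10 units at 57, so CS = ½ · (181/3 - 57) · 10 = 50/3.
Change in consumer surplus = 50/3 - 625/6 = -87.5.

-87.5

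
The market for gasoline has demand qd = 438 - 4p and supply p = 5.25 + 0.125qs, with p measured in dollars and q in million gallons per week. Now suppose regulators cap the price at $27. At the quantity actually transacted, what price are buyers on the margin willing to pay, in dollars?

66

Rearranging supply gives qs = 8p - 42. Setting quantity demanded equal to quantity supplied, 438 - 4p = 8p - 42, gives p* = 40 and q* = 278.
Since 27 < 40, the ceiling is binding.
At p = 27: qd = 438 - 4·27 = 330 and qs = 8·27 - 42 = 174.
Only 174 units reach the market. On the demand curve, the marginal buyer's willingness to pay at q = 174 is (438 - 174)/4 = 66.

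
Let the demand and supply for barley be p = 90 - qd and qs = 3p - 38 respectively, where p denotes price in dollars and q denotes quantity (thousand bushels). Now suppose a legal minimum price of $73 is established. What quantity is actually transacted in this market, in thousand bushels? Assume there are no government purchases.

Rearranging demand gives qd = 90 - p. Without the control the market clears where 90 - p = 3p - 38, i.e. p* = 32 and q* = 58.
The floor of 73 is above the equilibrium price 32, so it binds.
At p = 73: qd = 90 - 73 = 17 and qs = 3·73 - 38 = 181.
The quantity actually transacted is the short side, demand: 17.

17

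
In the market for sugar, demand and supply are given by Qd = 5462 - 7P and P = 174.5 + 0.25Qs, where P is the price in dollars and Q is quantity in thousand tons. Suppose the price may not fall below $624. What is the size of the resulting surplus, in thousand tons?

704

Rearranging supply gives Qs = 4P - 698. Setting quantity demanded equal to quantity supplied, 5462 - 7P = 4P - 698, gives P* = 560 and Q* = 1542.
Since 624 > 560, the floor is binding.
At P = 624: Qd = 5462 - 7·624 = 1094 and Qs = 4·624 - 698 = 1798.
Surplus = Qs - Qd = 1798 - 1094 = 704.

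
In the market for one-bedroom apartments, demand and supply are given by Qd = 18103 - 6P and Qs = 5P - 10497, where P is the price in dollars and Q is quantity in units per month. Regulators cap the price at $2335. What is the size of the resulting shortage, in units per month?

2915

Equilibrium: 18103 - 6P = 5P - 10497, so 28600 = 11P and P* = 2600, Q* = 2503.
Because the ceiling (2335) lies below the market-clearing price, it is binding.
At P = 2335: Qd = 18103 - 6·2335 = 4093 and Qs = 5·2335 - 10497 = 1178.
Shortage = Qd - Qs = 4093 - 1178 = 2915.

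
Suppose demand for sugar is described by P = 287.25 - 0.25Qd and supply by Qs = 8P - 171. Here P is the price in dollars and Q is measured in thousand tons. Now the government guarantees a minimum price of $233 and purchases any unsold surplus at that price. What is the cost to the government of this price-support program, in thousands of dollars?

Rearranging demand gives Qd = 1149 - 4P. Without the control the market clears where 1149 - 4P = 8P - 171, i.e. P* = 110 and Q* = 709.
Because the floor (233) lies above the market-clearing price, it is binding.
At P = 233: Qd = 1149 - 4·233 = 217 and Qs = 8·233 - 171 = 1693.
Surplus = Qs - Qd = 1476.
Government expenditure = surplus × support price = 1476 × 233 = 343908.

343908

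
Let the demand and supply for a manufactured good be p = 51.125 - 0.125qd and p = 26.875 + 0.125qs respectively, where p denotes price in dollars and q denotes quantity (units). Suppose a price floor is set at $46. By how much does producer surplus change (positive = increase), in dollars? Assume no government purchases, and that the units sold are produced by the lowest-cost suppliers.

91

Rearranging demand gives qd = 409 - 8p; rearranging supply gives qs = 8p - 215. Equilibrium: 409 - 8p = 8p - 215, so 624 = 16p and p* = 39, q* = 97.
The floor of 46 is above the equilibrium price 39, so it binds.
At p = 46: qd = 409 - 8·46 = 41 and qs = 8·46 - 215 = 153.
Producer surplus without the control is ½ · (39 - 26.875) · 97 = 588.0625.
With the floor, 41 units are sold at 46. The supply price at q = 41 is 32, so PS = ½ · [(46 - 26.875) + (46 - 32)] · 41 = 679.0625.
Change in producer surplus = 679.0625 - 588.0625 = 91.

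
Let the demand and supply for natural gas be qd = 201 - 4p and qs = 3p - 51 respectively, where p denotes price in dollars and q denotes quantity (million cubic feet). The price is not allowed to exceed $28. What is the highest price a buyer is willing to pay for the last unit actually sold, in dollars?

42

Without the control the market clears where 201 - 4p = 3p - 51, i.e. p* = 36 and q* = 57.
Because the ceiling (28) lies below the market-clearing price, it is binding.
At p = 28: qd = 201 - 4·28 = 89 and qs = 3·28 - 51 = 33.
Only 33 units reach the market. On the demand curve, the marginal buyer's willingness to pay at q = 33 is (201 - 33)/4 = 42.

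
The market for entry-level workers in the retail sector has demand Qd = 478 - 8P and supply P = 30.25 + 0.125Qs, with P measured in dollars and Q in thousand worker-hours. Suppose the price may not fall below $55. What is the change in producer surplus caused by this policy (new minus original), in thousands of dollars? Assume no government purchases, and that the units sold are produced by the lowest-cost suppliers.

-20

Rearranging supply gives Qs = 8P - 242. In a free market, 478 - 8P = 8P - 242 gives the equilibrium P* = 45, Q* = 118.
The floor of 55 is above the equilibrium price 45, so it binds.
At P = 55: Qd = 478 - 8·55 = 38 and Qs = 8·55 - 242 = 198.
Producer surplus without the control is ½ · (45 - 30.25) · 118 = 870.25.
With the floor, 38 units are sold at 55. The supply price at Q = 38 is 35, so PS = ½ · [(55 - 30.25) + (55 - 35)] · 38 = 850.25.
Change in producer surplus = 850.25 - 870.25 = -20.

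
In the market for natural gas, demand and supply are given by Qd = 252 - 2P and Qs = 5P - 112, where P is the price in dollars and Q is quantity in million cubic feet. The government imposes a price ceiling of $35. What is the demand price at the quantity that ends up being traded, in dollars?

Equilibrium: 252 - 2P = 5P - 112, so 364 = 7P and P* = 52, Q* = 148.
Because the ceiling (35) lies below the market-clearing price, it is binding.
At P = 35: Qd = 252 - 2·35 = 182 and Qs = 5·35 - 112 = 63.
Only 63 units reach the market. On the demand curve, the marginal buyer's willingness to pay at Q = 63 is (252 - 63)/2 = 94.5.

94.5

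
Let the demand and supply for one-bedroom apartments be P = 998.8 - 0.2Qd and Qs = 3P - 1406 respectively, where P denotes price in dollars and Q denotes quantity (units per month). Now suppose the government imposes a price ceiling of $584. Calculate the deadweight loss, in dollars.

Rearranging demand gives Qd = 4994 - 5P. Without the control the market clears where 4994 - 5P = 3P - 1406, i.e. P* = 800 and Q* = 994.
Because the ceiling (584) lies below the market-clearing price, it is binding.
At P = 584: Qd = 4994 - 5·584 = 2074 and Qs = 3·584 - 1406 = 346.
Quantity traded falls to 346. At Q = 346 the demand price is (4994 - 346)/5 = 929.6 and the supply price is (1406 + 346)/3 = 584.
Deadweight loss = ½ · (929.6 - 584) · (994 - 346) = ½ · 345.6 · 648 = 111974.4.

111974.4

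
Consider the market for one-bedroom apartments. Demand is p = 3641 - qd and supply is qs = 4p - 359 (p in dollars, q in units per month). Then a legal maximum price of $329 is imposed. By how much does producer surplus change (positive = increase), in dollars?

-894429

Rearranging demand gives qd = 3641 - p. Equilibrium: 3641 - p = 4p - 359, so 4000 = 5p and p* = 800, q* = 2841.
Since 329 < 800, the ceiling is binding.
At p = 329: qd = 3641 - 329 = 3312 and qs = 4·329 - 359 = 957.
Producer surplus without the control is ½ · (800 - 89.75) · 2841 = 1008910.125.
With the ceiling, producers sell 957 units at 329, so PS = ½ · (329 - 89.75) · 957 = 114481.125.
Change in producer surplus = 114481.125 - 1008910.125 = -894429.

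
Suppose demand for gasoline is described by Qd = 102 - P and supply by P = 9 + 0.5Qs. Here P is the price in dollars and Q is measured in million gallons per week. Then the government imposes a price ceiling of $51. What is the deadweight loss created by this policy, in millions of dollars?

0

Rearranging supply gives Qs = 2P - 18. In a free market, 102 - P = 2P - 18 gives the equilibrium P* = 40, Q* = 62.
The ceiling of 51 is above the equilibrium price 40, so it is not binding; the market clears at P* = 40, Q* = 62.
Since the control does not bind, no trades are prevented and deadweight loss is zero.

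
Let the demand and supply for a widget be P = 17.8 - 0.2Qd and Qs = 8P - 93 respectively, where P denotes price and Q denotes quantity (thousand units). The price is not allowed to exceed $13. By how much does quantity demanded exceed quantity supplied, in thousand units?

13

Rearranging demand gives Qd = 89 - 5P. Setting quantity demanded equal to quantity supplied, 89 - 5P = 8P - 93, gives P* = 14 and Q* = 19.
Because the ceiling (13) lies below the market-clearing price, it is binding.
At P = 13: Qd = 89 - 5·13 = 24 and Qs = 8·13 - 93 = 11.
Shortage = Qd - Qs = 24 - 11 = 13.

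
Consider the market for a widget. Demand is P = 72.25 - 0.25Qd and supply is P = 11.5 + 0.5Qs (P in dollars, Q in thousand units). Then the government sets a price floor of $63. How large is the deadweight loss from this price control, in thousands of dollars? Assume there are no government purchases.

726

Rearranging demand gives Qd = 289 - 4P; rearranging supply gives Qs = 2P - 23. Without the control the market clears where 289 - 4P = 2P - 23, i.e. P* = 52 and Q* = 81.
Since 63 > 52, the floor is binding.
At P = 63: Qd = 289 - 4·63 = 37 and Qs = 2·63 - 23 = 103.
Quantity traded falls to 37. At Q = 37 the demand price is (289 - 37)/4 = 63 and the supply price is (23 + 37)/2 = 30.
Deadweight loss = ½ · (63 - 30) · (81 - 37) = ½ · 33 · 44 = 726.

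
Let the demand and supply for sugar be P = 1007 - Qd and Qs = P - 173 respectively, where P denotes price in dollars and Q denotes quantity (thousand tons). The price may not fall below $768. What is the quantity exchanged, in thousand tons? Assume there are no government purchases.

Rearranging demand gives Qd = 1007 - P. Setting quantity demanded equal to quantity supplied, 1007 - P = P - 173, gives P* = 590 and Q* = 417.
Because the floor (768) lies above the market-clearing price, it is binding.
At P = 768: Qd = 1007 - 768 = 239 and Qs = 768 - 173 = 595.
The quantity actually transacted is the short side, demand: 239.

239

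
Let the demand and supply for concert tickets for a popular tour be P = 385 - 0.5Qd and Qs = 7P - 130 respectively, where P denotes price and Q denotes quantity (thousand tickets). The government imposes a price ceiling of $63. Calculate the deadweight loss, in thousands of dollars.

Rearranging demand gives Qd = 770 - 2P. In a free market, 770 - 2P = 7P - 130 gives the equilibrium P* = 100, Q* = 570.
Since 63 < 100, the ceiling is binding.
At P = 63: Qd = 770 - 2·63 = 644 and Qs = 7·63 - 130 = 311.
Quantity traded falls to 311. At Q = 311 the demand price is (770 - 311)/2 = 229.5 and the supply price is (130 + 311)/7 = 63.
Deadweight loss = ½ · (229.5 - 63) · (570 - 311) = ½ · 166.5 · 259 = 21561.75.

21561.75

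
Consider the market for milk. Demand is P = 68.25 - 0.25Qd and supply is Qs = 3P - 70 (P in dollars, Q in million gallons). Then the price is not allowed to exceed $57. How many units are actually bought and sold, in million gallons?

Rearranging demand gives Qd = 273 - 4P. In a free market, 273 - 4P = 3P - 70 gives the equilibrium P* = 49, Q* = 77.
The ceiling of 57 is above the equilibrium price 49, so it is not binding; the market clears at P* = 49, Q* = 77.

77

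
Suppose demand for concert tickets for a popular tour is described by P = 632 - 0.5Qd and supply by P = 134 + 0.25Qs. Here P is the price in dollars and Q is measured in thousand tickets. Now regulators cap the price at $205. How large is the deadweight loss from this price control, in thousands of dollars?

54150

Rearranging demand gives Qd = 1264 - 2P; rearranging supply gives Qs = 4P - 536. Setting quantity demanded equal to quantity supplied, 1264 - 2P = 4P - 536, gives P* = 300 and Q* = 664.
The ceiling of 205 is below the equilibrium price 300, so it binds.
At P = 205: Qd = 1264 - 2·205 = 854 and Qs = 4·205 - 536 = 284.
Quantity traded falls to 284. At Q = 284 the demand price is (1264 - 284)/2 = 490 and the supply price is (536 + 284)/4 = 205.
Deadweight loss = ½ · (490 - 205) · (664 - 284) = ½ · 285 · 380 = 54150.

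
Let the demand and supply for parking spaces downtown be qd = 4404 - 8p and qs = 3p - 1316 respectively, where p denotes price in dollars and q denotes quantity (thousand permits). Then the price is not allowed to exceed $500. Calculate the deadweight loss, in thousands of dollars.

Equilibrium: 4404 - 8p = 3p - 1316, so 5720 = 11p and p* = 520, q* = 244.
Because the ceiling (500) lies below the market-clearing price, it is binding.
At p = 500: qd = 4404 - 8·500 = 404 and qs = 3·500 - 1316 = 184.
Quantity traded falls to 184. At q = 184 the demand price is (4404 - 184)/8 = 527.5 and the supply price is (1316 + 184)/3 = 500.
Deadweight loss = ½ · (527.5 - 500) · (244 - 184) = ½ · 27.5 · 60 = 825.

825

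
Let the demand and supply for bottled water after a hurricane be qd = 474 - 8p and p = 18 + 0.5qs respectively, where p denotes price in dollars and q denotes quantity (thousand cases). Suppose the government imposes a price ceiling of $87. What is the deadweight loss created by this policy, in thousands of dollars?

Rearranging supply gives qs = 2p - 36. In a free market, 474 - 8p = 2p - 36 gives the equilibrium p* = 51, q* = 66.
The ceiling of 87 is above the equilibrium price 51, so it is not binding; the market clears at p* = 51, q* = 66.
Since the control does not bind, no trades are prevented and deadweight loss is zero.

0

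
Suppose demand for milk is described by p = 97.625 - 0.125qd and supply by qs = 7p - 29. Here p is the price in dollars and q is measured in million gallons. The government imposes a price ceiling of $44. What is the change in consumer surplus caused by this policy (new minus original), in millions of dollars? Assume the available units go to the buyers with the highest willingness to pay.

Rearranging demand gives qd = 781 - 8p. Setting quantity demanded equal to quantity supplied, 781 - 8p = 7p - 29, gives p* = 54 and q* = 349.
Because the ceiling (44) lies below the market-clearing price, it is binding.
At p = 44: qd = 781 - 8·44 = 429 and qs = 7·44 - 29 = 279.
Consumer surplus without the control is ½ · (97.625 - 54) · 349 = 7612.5625.
With the ceiling, 279 units are sold at 44 (assume they go to the highest-value buyers). The demand price at q = 279 is 62.75, so CS = ½ · [(97.625 - 44) + (62.75 - 44)] · 279 = 10096.3125.
Change in consumer surplus = 10096.3125 - 7612.5625 = 2483.75.

2483.75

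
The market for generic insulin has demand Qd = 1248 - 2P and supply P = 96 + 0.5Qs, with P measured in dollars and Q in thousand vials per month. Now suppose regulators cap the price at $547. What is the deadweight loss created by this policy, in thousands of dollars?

0

Rearranging supply gives Qs = 2P - 192. Setting quantity demanded equal to quantity supplied, 1248 - 2P = 2P - 192, gives P* = 360 and Q* = 528.
The ceiling of 547 is above the equilibrium price 360, so it is not binding; the market clears at P* = 360, Q* = 528.
Since the control does not bind, no trades are prevented and deadweight loss is zero.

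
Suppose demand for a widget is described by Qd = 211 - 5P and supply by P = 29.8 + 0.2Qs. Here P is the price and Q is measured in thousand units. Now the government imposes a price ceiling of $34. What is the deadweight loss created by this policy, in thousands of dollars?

Rearranging supply gives Qs = 5P - 149. Without the control the market clears where 211 - 5P = 5P - 149, i.e. P* = 36 and Q* = 31.
Because the ceiling (34) lies below the market-clearing price, it is binding.
At P = 34: Qd = 211 - 5·34 = 41 and Qs = 5·34 - 149 = 21.
Quantity traded falls to 21. At Q = 21 the demand price is (211 - 21)/5 = 38 and the supply price is (149 + 21)/5 = 34.
Deadweight loss = ½ · (38 - 34) · (31 - 21) = ½ · 4 · 10 = 20.

20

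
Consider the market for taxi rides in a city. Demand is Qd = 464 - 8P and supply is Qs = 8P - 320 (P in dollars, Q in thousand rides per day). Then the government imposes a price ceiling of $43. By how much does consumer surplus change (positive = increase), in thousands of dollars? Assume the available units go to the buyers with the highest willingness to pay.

0

Equilibrium: 464 - 8P = 8P - 320, so 784 = 16P and P* = 49, Q* = 72.
Since 43 < 49, the ceiling is binding.
At P = 43: Qd = 464 - 8·43 = 120 and Qs = 8·43 - 320 = 24.
Consumer surplus without the control is ½ · (58 - 49) · 72 = 324.
With the ceiling, 24 units are sold at 43 (assume they go to the highest-value buyers). The demand price at Q = 24 is 55, so CS = ½ · [(58 - 43) + (55 - 43)] · 24 = 324.
Change in consumer surplus = 324 - 324 = 0.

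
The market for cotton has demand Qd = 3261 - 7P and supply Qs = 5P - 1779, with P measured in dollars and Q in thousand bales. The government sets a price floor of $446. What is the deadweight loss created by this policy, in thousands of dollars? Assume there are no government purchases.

5678.4

Equilibrium: 3261 - 7P = 5P - 1779, so 5040 = 12P and P* = 420, Q* = 321.
The floor of 446 is above the equilibrium price 420, so it binds.
At P = 446: Qd = 3261 - 7·446 = 139 and Qs = 5·446 - 1779 = 451.
Quantity traded falls to 139. At Q = 139 the demand price is (3261 - 139)/7 = 446 and the supply price is (1779 + 139)/5 = 383.6.
Deadweight loss = ½ · (446 - 383.6) · (321 - 139) = ½ · 62.4 · 182 = 5678.4.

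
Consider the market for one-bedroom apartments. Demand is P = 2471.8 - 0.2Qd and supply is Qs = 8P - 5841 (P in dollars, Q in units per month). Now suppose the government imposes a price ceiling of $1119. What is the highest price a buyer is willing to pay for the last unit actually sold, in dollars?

1849.6

Rearranging demand gives Qd = 12359 - 5P. In a free market, 12359 - 5P = 8P - 5841 gives the equilibrium P* = 1400, Q* = 5359.
The ceiling of 1119 is below the equilibrium price 1400, so it binds.
At P = 1119: Qd = 12359 - 5·1119 = 6764 and Qs = 8·1119 - 5841 = 3111.
Only 3111 units reach the market. On the demand curve, the marginal buyer's willingness to pay at Q = 3111 is (12359 - 3111)/5 = 1849.6.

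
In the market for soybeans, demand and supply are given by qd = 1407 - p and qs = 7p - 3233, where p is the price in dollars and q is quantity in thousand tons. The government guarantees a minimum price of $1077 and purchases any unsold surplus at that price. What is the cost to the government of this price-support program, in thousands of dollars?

Setting quantity demanded equal to quantity supplied, 1407 - p = 7p - 3233, gives p* = 580 and q* = 827.
Since 1077 > 580, the floor is binding.
At p = 1077: qd = 1407 - 1077 = 330 and qs = 7·1077 - 3233 = 4306.
Surplus = qs - qd = 3976.
Government expenditure = surplus × support price = 3976 × 1077 = 4282152.

4282152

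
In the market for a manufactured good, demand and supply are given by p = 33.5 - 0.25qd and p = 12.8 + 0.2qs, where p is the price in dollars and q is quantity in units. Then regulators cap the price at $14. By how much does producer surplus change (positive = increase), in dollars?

Rearranging demand gives qd = 134 - 4p; rearranging supply gives qs = 5p - 64. In a free market, 134 - 4p = 5p - 64 gives the equilibrium p* = 22, q* = 46.
Because the ceiling (14) lies below the market-clearing price, it is binding.
At p = 14: qd = 134 - 4·14 = 78 and qs = 5·14 - 64 = 6.
Producer surplus without the control is ½ · (22 - 12.8) · 46 = 211.6.
With the ceiling, producers sell 6 units at 14, so PS = ½ · (14 - 12.8) · 6 = 3.6.
Change in producer surplus = 3.6 - 211.6 = -208.

-208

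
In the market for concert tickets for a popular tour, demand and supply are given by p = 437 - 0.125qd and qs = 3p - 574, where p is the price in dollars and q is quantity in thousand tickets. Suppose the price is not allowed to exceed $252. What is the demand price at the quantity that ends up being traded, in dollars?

414.25

Rearranging demand gives qd = 3496 - 8p. Equilibrium: 3496 - 8p = 3p - 574, so 4070 = 11p and p* = 370, q* = 536.
Because the ceiling (252) lies below the market-clearing price, it is binding.
At p = 252: qd = 3496 - 8·252 = 1480 and qs = 3·252 - 574 = 182.
Only 182 units reach the market. On the demand curve, the marginal buyer's willingness to pay at q = 182 is (3496 - 182)/8 = 414.25.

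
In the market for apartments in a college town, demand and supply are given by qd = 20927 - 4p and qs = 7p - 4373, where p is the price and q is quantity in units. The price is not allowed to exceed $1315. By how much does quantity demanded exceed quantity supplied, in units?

10835

Setting quantity demanded equal to quantity supplied, 20927 - 4p = 7p - 4373, gives p* = 2300 and q* = 11727.
The ceiling of 1315 is below the equilibrium price 2300, so it binds.
At p = 1315: qd = 20927 - 4·1315 = 15667 and qs = 7·1315 - 4373 = 4832.
Shortage = qd - qs = 15667 - 4832 = 10835.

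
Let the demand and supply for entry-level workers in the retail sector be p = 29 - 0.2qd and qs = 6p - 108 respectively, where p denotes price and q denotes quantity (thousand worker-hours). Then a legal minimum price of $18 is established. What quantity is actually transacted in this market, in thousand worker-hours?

30

Rearranging demand gives qd = 145 - 5p. In a free market, 145 - 5p = 6p - 108 gives the equilibrium p* = 23, q* = 30.
Since 18 is below p* = 23, the floor does not bind and the free-market outcome prevails.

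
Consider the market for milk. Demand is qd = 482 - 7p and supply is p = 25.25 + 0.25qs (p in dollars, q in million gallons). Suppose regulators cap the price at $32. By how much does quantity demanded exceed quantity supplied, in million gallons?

Rearranging supply gives qs = 4p - 101. Without the control the market clears where 482 - 7p = 4p - 101, i.e. p* = 53 and q* = 111.
The ceiling of 32 is below the equilibrium price 53, so it binds.
At p = 32: qd = 482 - 7·32 = 258 and qs = 4·32 - 101 = 27.
Shortage = qd - qs = 258 - 27 = 231.

231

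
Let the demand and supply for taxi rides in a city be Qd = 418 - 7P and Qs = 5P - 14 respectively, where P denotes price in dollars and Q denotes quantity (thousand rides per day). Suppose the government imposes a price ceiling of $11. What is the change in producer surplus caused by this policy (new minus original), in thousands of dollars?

Setting quantity demanded equal to quantity supplied, 418 - 7P = 5P - 14, gives P* = 36 and Q* = 166.
Since 11 < 36, the ceiling is binding.
At P = 11: Qd = 418 - 7·11 = 341 and Qs = 5·11 - 14 = 41.
Producer surplus without the control is ½ · (36 - 2.8) · 166 = 2755.6.
With the ceiling, producers sell 41 units at 11, so PS = ½ · (11 - 2.8) · 41 = 168.1.
Change in producer surplus = 168.1 - 2755.6 = -2587.5.

-2587.5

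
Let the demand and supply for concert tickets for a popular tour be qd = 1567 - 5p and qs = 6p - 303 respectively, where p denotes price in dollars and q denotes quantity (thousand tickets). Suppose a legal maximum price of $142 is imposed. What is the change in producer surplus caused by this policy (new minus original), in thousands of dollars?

-17724

In a free market, 1567 - 5p = 6p - 303 gives the equilibrium p* = 170, q* = 717.
The ceiling of 142 is below the equilibrium price 170, so it binds.
At p = 142: qd = 1567 - 5·142 = 857 and qs = 6·142 - 303 = 549.
Producer surplus without the control is ½ · (170 - 50.5) · 717 = 42840.75.
With the ceiling, producers sell 549 units at 142, so PS = ½ · (142 - 50.5) · 549 = 25116.75.
Change in producer surplus = 25116.75 - 42840.75 = -17724.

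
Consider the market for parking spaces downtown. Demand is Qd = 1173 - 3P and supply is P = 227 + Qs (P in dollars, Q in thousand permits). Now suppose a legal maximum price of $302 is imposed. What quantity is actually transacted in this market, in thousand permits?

75

Rearranging supply gives Qs = P - 227. Without the control the market clears where 1173 - 3P = P - 227, i.e. P* = 350 and Q* = 123.
Since 302 < 350, the ceiling is binding.
At P = 302: Qd = 1173 - 3·302 = 267 and Qs = 302 - 227 = 75.
The quantity actually transacted is the short side, supply: 75.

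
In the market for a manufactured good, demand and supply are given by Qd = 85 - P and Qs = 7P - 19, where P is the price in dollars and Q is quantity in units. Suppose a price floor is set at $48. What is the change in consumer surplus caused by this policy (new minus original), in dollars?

In a free market, 85 - P = 7P - 19 gives the equilibrium P* = 13, Q* = 72.
The floor of 48 is above the equilibrium price 13, so it binds.
At P = 48: Qd = 85 - 48 = 37 and Qs = 7·48 - 19 = 317.
Consumer surplus without the control is ½ · (85 - 13) · 72 = 2592.
With the floor, consumers buy 37 units at 48, so CS = ½ · (85 - 48) · 37 = 684.5.
Change in consumer surplus = 684.5 - 2592 = -1907.5.

-1907.5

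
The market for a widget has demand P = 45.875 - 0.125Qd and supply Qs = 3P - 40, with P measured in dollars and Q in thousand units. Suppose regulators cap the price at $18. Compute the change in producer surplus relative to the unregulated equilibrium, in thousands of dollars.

Rearranging demand gives Qd = 367 - 8P. Without the control the market clears where 367 - 8P = 3P - 40, i.e. P* = 37 and Q* = 71.
The ceiling of 18 is below the equilibrium price 37, so it binds.
At P = 18: Qd = 367 - 8·18 = 223 and Qs = 3·18 - 40 = 14.
Producer surplus without the control is ½ · (37 - 40/3) · 71 = 5041/6.
With the ceiling, producers sell 14 units at 18, so PS = ½ · (18 - 40/3) · 14 = 98/3.
Change in producer surplus = 98/3 - 5041/6 = -807.5.

-807.5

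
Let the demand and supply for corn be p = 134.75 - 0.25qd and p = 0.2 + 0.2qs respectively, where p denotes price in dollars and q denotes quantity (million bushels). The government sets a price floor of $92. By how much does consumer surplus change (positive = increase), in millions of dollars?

-7520

Rearranging demand gives qd = 539 - 4p; rearranging supply gives qs = 5p - 1. Without the control the market clears where 539 - 4p = 5p - 1, i.e. p* = 60 and q* = 299.
Because the floor (92) lies above the market-clearing price, it is binding.
At p = 92: qd = 539 - 4·92 = 171 and qs = 5·92 - 1 = 459.
Consumer surplus without the control is ½ · (134.75 - 60) · 299 = 11175.125.
With the floor, consumers buy 171 units at 92, so CS = ½ · (134.75 - 92) · 171 = 3655.125.
Change in consumer surplus = 3655.125 - 11175.125 = -7520.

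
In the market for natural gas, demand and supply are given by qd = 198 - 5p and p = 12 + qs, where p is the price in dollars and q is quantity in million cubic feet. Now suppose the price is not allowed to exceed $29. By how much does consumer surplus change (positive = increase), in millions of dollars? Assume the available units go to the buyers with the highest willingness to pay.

Rearranging supply gives qs = p - 12. Setting quantity demanded equal to quantity supplied, 198 - 5p = p - 12, gives p* = 35 and q* = 23.
Because the ceiling (29) lies below the market-clearing price, it is binding.
At p = 29: qd = 198 - 5·29 = 53 and qs = 29 - 12 = 17.
Consumer surplus without the control is ½ · (39.6 - 35) · 23 = 52.9.
With the ceiling, 17 units are sold at 29 (assume they go to the highest-value buyers). The demand price at q = 17 is 36.2, so CS = ½ · [(39.6 - 29) + (36.2 - 29)] · 17 = 151.3.
Change in consumer surplus = 151.3 - 52.9 = 98.4.

98.4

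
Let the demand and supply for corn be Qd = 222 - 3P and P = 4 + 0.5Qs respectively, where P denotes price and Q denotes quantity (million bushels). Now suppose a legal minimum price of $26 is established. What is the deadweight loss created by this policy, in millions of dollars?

Rearranging supply gives Qs = 2P - 8. Equilibrium: 222 - 3P = 2P - 8, so 230 = 5P and P* = 46, Q* = 84.
Since 26 is below P* = 46, the floor does not bind and the free-market outcome prevails.
Since the control does not bind, no trades are prevented and deadweight loss is zero.

0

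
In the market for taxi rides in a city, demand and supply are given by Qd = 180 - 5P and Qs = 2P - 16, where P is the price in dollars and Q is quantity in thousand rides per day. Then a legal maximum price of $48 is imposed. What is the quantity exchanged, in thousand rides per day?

40

In a free market, 180 - 5P = 2P - 16 gives the equilibrium P* = 28, Q* = 40.
Since 48 is above P* = 28, the ceiling does not bind and the free-market outcome prevails.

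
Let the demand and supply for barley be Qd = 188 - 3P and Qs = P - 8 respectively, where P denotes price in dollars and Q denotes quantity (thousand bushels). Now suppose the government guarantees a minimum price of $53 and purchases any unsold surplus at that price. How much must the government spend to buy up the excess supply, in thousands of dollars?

848

Equilibrium: 188 - 3P = P - 8, so 196 = 4P and P* = 49, Q* = 41.
Because the floor (53) lies above the market-clearing price, it is binding.
At P = 53: Qd = 188 - 3·53 = 29 and Qs = 53 - 8 = 45.
Surplus = Qs - Qd = 16.
Government expenditure = surplus × support price = 16 × 53 = 848.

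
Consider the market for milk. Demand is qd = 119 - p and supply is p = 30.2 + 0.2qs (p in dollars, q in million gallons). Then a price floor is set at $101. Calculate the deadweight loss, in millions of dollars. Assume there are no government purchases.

Rearranging supply gives qs = 5p - 151. Setting quantity demanded equal to quantity supplied, 119 - p = 5p - 151, gives p* = 45 and q* = 74.
Since 101 > 45, the floor is binding.
At p = 101: qd = 119 - 101 = 18 and qs = 5·101 - 151 = 354.
Quantity traded falls to 18. At q = 18 the demand price is 119 - 18 = 101 and the supply price is (151 + 18)/5 = 33.8.
Deadweight loss = ½ · (101 - 33.8) · (74 - 18) = ½ · 67.2 · 56 = 1881.6.

1881.6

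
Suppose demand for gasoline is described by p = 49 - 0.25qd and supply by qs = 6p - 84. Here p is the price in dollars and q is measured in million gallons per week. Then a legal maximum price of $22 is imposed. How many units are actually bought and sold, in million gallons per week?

Rearranging demand gives qd = 196 - 4p. Without the control the market clears where 196 - 4p = 6p - 84, i.e. p* = 28 and q* = 84.
The ceiling of 22 is below the equilibrium price 28, so it binds.
At p = 22: qd = 196 - 4·22 = 108 and qs = 6·22 - 84 = 48.
The quantity actually transacted is the short side, supply: 48.

48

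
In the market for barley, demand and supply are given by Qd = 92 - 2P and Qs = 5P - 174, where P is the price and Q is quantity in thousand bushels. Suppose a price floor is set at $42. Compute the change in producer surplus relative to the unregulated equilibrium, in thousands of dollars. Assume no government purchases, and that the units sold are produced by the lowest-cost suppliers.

Setting quantity demanded equal to quantity supplied, 92 - 2P = 5P - 174, gives P* = 38 and Q* = 16.
The floor of 42 is above the equilibrium price 38, so it binds.
At P = 42: Qd = 92 - 2·42 = 8 and Qs = 5·42 - 174 = 36.
Producer surplus without the control is ½ · (38 - 34.8) · 16 = 25.6.
With the floor, 8 units are sold at 42. The supply price at Q = 8 is 36.4, so PS = ½ · [(42 - 34.8) + (42 - 36.4)] · 8 = 51.2.
Change in producer surplus = 51.2 - 25.6 = 25.6.

25.6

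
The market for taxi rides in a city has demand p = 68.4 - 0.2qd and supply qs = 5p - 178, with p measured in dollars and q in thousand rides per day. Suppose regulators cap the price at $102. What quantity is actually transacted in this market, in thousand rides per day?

Rearranging demand gives qd = 342 - 5p. Equilibrium: 342 - 5p = 5p - 178, so 520 = 10p and p* = 52, q* = 82.
The ceiling of 102 is above the equilibrium price 52, so it is not binding; the market clears at p* = 52, q* = 82.

82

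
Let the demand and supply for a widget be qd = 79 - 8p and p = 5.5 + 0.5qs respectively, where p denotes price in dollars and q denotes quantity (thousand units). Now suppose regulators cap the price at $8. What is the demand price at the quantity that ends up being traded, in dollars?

Rearranging supply gives qs = 2p - 11. Without the control the market clears where 79 - 8p = 2p - 11, i.e. p* = 9 and q* = 7.
Because the ceiling (8) lies below the market-clearing price, it is binding.
At p = 8: qd = 79 - 8·8 = 15 and qs = 2·8 - 11 = 5.
Only 5 units reach the market. On the demand curve, the marginal buyer's willingness to pay at q = 5 is (79 - 5)/8 = 9.25.

9.25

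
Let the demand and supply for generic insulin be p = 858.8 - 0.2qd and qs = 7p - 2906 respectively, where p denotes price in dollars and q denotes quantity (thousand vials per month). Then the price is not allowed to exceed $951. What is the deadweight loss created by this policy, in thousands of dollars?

0

Rearranging demand gives qd = 4294 - 5p. Setting quantity demanded equal to quantity supplied, 4294 - 5p = 7p - 2906, gives p* = 600 and q* = 1294.
The ceiling of 951 is above the equilibrium price 600, so it is not binding; the market clears at p* = 600, q* = 1294.
Since the control does not bind, no trades are prevented and deadweight loss is zero.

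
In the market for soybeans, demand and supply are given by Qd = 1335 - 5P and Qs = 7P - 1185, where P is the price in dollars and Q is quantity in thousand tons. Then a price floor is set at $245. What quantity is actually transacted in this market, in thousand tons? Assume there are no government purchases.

110

Setting quantity demanded equal to quantity supplied, 1335 - 5P = 7P - 1185, gives P* = 210 and Q* = 285.
Since 245 > 210, the floor is binding.
At P = 245: Qd = 1335 - 5·245 = 110 and Qs = 7·245 - 1185 = 530.
The quantity actually transacted is the short side, demand: 110.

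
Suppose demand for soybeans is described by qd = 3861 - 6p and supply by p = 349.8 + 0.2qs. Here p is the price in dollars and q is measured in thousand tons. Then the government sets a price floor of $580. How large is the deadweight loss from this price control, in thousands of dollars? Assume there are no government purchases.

Rearranging supply gives qs = 5p - 1749. In a free market, 3861 - 6p = 5p - 1749 gives the equilibrium p* = 510, q* = 801.
Since 580 > 510, the floor is binding.
At p = 580: qd = 3861 - 6·580 = 381 and qs = 5·580 - 1749 = 1151.
Quantity traded falls to 381. At q = 381 the demand price is (3861 - 381)/6 = 580 and the supply price is (1749 + 381)/5 = 426.
Deadweight loss = ½ · (580 - 426) · (801 - 381) = ½ · 154 · 420 = 32340.

32340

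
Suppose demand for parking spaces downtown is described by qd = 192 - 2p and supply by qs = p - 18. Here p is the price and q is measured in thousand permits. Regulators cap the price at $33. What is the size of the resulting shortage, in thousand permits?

111

Setting quantity demanded equal to quantity supplied, 192 - 2p = p - 18, gives p* = 70 and q* = 52.
Since 33 < 70, the ceiling is binding.
At p = 33: qd = 192 - 2·33 = 126 and qs = 33 - 18 = 15.
Shortage = qd - qs = 126 - 15 = 111.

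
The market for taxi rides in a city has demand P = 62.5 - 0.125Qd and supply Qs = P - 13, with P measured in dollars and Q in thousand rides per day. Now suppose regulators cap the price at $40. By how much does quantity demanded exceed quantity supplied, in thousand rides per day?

153

Rearranging demand gives Qd = 500 - 8P. Equilibrium: 500 - 8P = P - 13, so 513 = 9P and P* = 57, Q* = 44.
The ceiling of 40 is below the equilibrium price 57, so it binds.
At P = 40: Qd = 500 - 8·40 = 180 and Qs = 40 - 13 = 27.
Shortage = Qd - Qs = 180 - 27 = 153.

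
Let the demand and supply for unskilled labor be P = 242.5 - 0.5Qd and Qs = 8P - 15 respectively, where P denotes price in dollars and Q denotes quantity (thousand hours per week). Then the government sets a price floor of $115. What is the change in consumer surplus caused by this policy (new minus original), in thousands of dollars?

Rearranging demand gives Qd = 485 - 2P. In a free market, 485 - 2P = 8P - 15 gives the equilibrium P* = 50, Q* = 385.
Since 115 > 50, the floor is binding.
At P = 115: Qd = 485 - 2·115 = 255 and Qs = 8·115 - 15 = 905.
Consumer surplus without the control is ½ · (242.5 - 50) · 385 = 37056.25.
With the floor, consumers buy 255 units at 115, so CS = ½ · (242.5 - 115) · 255 = 16256.25.
Change in consumer surplus = 16256.25 - 37056.25 = -20800.

-20800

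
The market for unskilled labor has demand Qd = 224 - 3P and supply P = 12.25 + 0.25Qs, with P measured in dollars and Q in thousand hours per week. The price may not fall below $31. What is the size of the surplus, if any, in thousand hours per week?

0

Rearranging supply gives Qs = 4P - 49. Equilibrium: 224 - 3P = 4P - 49, so 273 = 7P and P* = 39, Q* = 107.
The floor of 31 is below the equilibrium price 39, so it is not binding; the market clears at P* = 39, Q* = 107.
Since the control does not bind, there is no surplus.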